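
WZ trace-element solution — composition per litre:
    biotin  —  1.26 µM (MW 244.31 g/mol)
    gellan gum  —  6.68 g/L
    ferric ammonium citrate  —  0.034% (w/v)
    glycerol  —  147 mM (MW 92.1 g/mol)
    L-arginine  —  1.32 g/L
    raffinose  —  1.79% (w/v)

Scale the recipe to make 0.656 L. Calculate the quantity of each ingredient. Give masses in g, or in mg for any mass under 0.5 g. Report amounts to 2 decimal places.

Scale factor relative to 1 L: 0.656.
biotin: 1.26 µmol/L × 244.31 g/mol × 0.656 L ÷ 1000 = 0.20 mg
gellan gum: 6.68 g/L × 0.656 L = 4.38 g
ferric ammonium citrate: 0.034% w/v = 0.34 g/L → 0.34 × 0.656 L = 0.22304 g = 223.04 mg
glycerol: 147 mmol/L × 92.1 g/mol × 0.656 L ÷ 1000 = 8.88 g
L-arginine: 1.32 g/L × 0.656 L = 0.87 g
raffinose: 1.79 g per 100 mL × 656 mL ÷ 100 = 11.74 g

biotin 0.20 mg; gellan gum 4.38 g; ferric ammonium citrate 223.04 mg; glycerol 8.88 g; L-arginine 0.87 g; raffinose 11.74 g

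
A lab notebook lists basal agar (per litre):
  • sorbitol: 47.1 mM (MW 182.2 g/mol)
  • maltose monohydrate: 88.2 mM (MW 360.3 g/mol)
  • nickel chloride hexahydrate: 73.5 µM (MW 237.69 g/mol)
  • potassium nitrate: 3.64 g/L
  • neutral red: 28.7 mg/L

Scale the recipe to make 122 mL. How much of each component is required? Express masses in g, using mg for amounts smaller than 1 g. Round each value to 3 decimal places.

Target volume = 122 mL = 0.122 L.
sorbitol: 47.1 mmol/L × 182.2 g/mol × 0.122 L ÷ 1000 = 1.047 g
maltose monohydrate: 88.2 mmol/L × 360.3 g/mol × 0.122 L ÷ 1000 = 3.877 g
nickel chloride hexahydrate: 73.5 µmol/L × 237.69 g/mol × 0.122 L ÷ 1000 = 2.131 mg
potassium nitrate: 3.64 g/L × 0.122 L = 0.44408 g = 444.080 mg
neutral red: 28.7 mg/L × 0.122 L = 3.501 mg

sorbitol 1.047 g; maltose monohydrate 3.877 g; nickel chloride hexahydrate 2.131 mg; potassium nitrate 444.080 mg; neutral red 3.501 mg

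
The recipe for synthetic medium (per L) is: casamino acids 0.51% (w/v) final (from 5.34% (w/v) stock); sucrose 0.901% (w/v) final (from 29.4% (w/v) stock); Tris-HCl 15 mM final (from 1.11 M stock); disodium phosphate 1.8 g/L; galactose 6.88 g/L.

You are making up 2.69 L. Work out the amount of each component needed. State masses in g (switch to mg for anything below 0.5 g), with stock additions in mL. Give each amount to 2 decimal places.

casamino acids 256.91 mL; sucrose 82.44 mL; Tris-HCl 36.35 mL; disodium phosphate 4.84 g; galactose 18.51 g

Working volume: 2.69 L.
casamino acids: C1V1 = C2V2 → 0.51% ÷ 5.34% × 2690 mL = 256.91 mL
sucrose: dilute stock: 0.901% ÷ 29.4% × 2690 mL = 82.44 mL
Tris-HCl: C1V1 = C2V2 → 15 mM × 2690 mL ÷ 1110 mM = 36.35 mL
disodium phosphate: 1.8 g/L × 2.69 L = 4.84 g
galactose: 6.88 g/L × 2.69 L = 18.51 g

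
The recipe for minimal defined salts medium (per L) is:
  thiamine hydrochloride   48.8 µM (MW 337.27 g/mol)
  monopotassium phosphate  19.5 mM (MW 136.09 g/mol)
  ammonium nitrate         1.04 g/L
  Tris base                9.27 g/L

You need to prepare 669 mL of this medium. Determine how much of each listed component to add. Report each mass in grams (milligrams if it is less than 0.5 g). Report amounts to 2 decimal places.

Target volume = 669 mL = 0.669 L.
thiamine hydrochloride: 48.8 µmol/L × 337.27 g/mol × 0.669 L ÷ 1000 = 11.01 mg
monopotassium phosphate: 19.5 mmol/L × 136.09 g/mol × 0.669 L ÷ 1000 = 1.78 g
ammonium nitrate: 1.04 g/L × 0.669 L = 0.70 g
Tris base: 9.27 g/L × 0.669 L = 6.20 g

thiamine hydrochloride 11.01 mg; monopotassium phosphate 1.78 g; ammonium nitrate 0.70 g; Tris base 6.20 g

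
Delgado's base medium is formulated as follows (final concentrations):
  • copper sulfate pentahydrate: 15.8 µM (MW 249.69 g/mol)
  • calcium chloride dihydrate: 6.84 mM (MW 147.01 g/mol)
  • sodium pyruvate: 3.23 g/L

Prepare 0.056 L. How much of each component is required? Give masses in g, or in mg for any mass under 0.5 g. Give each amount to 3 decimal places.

Working volume: 0.056 L.
copper sulfate pentahydrate: 15.8 µmol/L × 249.69 g/mol × 0.056 L ÷ 1000 = 0.221 mg
calcium chloride dihydrate: 6.84 mmol/L × 147.01 mg/mmol × 0.056 L = 56.311 mg
sodium pyruvate: 3.23 g/L × 0.056 L = 0.18088 g = 180.880 mg

copper sulfate pentahydrate 0.221 mg; calcium chloride dihydrate 56.311 mg; sodium pyruvate 180.880 mg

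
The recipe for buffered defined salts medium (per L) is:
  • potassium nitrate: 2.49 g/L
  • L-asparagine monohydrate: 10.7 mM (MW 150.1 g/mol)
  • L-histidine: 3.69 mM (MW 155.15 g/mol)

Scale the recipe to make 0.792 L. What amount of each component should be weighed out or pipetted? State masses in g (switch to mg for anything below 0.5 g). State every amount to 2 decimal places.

potassium nitrate 1.97 g; L-asparagine monohydrate 1.27 g; L-histidine 453.42 mg

Working volume: 0.792 L.
potassium nitrate: 2.49 g/L × 0.792 L = 1.97 g
L-asparagine monohydrate: 10.7 mmol/L × 150.1 g/mol × 0.792 L ÷ 1000 = 1.27 g
L-histidine: 3.69 mmol/L × 155.15 mg/mmol × 0.792 L = 453.42 mg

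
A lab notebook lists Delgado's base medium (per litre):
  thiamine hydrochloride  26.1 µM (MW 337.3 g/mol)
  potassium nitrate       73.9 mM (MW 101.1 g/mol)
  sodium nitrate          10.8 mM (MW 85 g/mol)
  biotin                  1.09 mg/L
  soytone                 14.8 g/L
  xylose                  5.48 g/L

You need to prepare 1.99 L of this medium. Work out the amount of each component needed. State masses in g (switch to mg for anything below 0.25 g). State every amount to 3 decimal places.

thiamine hydrochloride 17.519 mg; potassium nitrate 14.868 g; sodium nitrate 1.827 g; biotin 2.169 mg; soytone 29.452 g; xylose 10.905 g

Scale factor relative to 1 L: 1.99.
thiamine hydrochloride: 26.1 µmol/L × 337.3 g/mol × 1.99 L ÷ 1000 = 17.519 mg
potassium nitrate: 73.9 mmol/L × 101.1 g/mol × 1.99 L ÷ 1000 = 14.868 g
sodium nitrate: 10.8 mmol/L × 85 g/mol × 1.99 L ÷ 1000 = 1.827 g
biotin: 1.09 mg/L × 1.99 L = 2.169 mg
soytone: 14.8 g/L × 1.99 L = 29.452 g
xylose: 5.48 g/L × 1.99 L = 10.905 g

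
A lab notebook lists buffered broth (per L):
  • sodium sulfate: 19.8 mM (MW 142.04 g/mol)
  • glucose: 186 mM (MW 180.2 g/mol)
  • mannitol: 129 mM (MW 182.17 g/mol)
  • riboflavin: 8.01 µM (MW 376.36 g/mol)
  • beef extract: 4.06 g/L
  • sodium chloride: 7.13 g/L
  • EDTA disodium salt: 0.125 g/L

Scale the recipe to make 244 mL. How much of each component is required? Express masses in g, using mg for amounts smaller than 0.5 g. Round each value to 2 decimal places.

Working volume: 244 mL = 0.244 L.
sodium sulfate: 19.8 mmol/L × 142.04 g/mol × 0.244 L ÷ 1000 = 0.69 g
glucose: 186 mmol/L × 180.2 g/mol × 0.244 L ÷ 1000 = 8.18 g
mannitol: 129 mmol/L × 182.17 g/mol × 0.244 L ÷ 1000 = 5.73 g
riboflavin: 8.01 µmol/L × 376.36 g/mol × 0.244 L ÷ 1000 = 0.74 mg
beef extract: 4.06 g/L × 0.244 L = 0.99 g
sodium chloride: 7.13 g/L × 0.244 L = 1.74 g
EDTA disodium salt: 0.125 g/L × 0.244 L = 0.0305 g = 30.50 mg

sodium sulfate 0.69 g; glucose 8.18 g; mannitol 5.73 g; riboflavin 0.74 mg; beef extract 0.99 g; sodium chloride 1.74 g; EDTA disodium salt 30.50 mg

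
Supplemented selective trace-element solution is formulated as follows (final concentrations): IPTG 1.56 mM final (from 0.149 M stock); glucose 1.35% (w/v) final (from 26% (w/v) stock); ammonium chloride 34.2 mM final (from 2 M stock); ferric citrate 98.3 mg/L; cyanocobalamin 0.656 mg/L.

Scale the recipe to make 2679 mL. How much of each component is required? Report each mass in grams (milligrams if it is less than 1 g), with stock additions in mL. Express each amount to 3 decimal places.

IPTG 28.049 mL; glucose 139.102 mL; ammonium chloride 45.811 mL; ferric citrate 263.346 mg; cyanocobalamin 1.757 mg

Working volume: 2679 mL = 2.679 L.
IPTG: C1V1 = C2V2 → 1.56 mM × 2679 mL ÷ 149 mM = 28.049 mL
glucose: C1V1 = C2V2 → 1.35% ÷ 26% × 2679 mL = 139.102 mL
ammonium chloride: V = C2·V2/C1 = 34.2 mM × 2679 mL ÷ 2000 mM = 45.811 mL
ferric citrate: 98.3 mg/L × 2.679 L = 263.346 mg
cyanocobalamin: 0.656 mg/L × 2.679 L = 1.757 mg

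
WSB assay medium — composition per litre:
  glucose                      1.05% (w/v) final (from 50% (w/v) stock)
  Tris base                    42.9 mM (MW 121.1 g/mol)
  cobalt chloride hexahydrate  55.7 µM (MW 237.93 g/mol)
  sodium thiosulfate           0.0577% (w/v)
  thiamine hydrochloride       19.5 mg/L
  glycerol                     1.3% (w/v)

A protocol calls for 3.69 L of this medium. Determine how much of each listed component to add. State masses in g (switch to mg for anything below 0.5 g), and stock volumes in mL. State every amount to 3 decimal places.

Working volume: 3.69 L.
glucose: C1V1 = C2V2 → 1.05% ÷ 50% × 3690 mL = 77.490 mL
Tris base: 42.9 mmol/L × 121.1 g/mol × 3.69 L ÷ 1000 = 19.170 g
cobalt chloride hexahydrate: 55.7 µmol/L × 237.93 g/mol × 3.69 L ÷ 1000 = 48.902 mg
sodium thiosulfate: 0.0577 g per 100 mL × 3690 mL ÷ 100 = 2.129 g
thiamine hydrochloride: 19.5 mg/L × 3.69 L = 71.955 mg
glycerol: 1.3% w/v = 13 g/L → 13 × 3.69 L = 47.970 g

glucose 77.490 mL; Tris base 19.170 g; cobalt chloride hexahydrate 48.902 mg; sodium thiosulfate 2.129 g; thiamine hydrochloride 71.955 mg; glycerol 47.970 g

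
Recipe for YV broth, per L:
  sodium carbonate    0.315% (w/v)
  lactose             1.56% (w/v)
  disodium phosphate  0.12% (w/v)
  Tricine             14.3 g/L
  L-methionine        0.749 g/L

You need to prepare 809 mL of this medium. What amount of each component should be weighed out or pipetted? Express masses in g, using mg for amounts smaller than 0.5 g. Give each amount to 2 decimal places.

Working volume: 809 mL = 0.809 L.
sodium carbonate: 0.315 g per 100 mL × 809 mL ÷ 100 = 2.55 g
lactose: 1.56 g per 100 mL × 809 mL ÷ 100 = 12.62 g
disodium phosphate: 0.12 g per 100 mL × 809 mL ÷ 100 = 0.97 g
Tricine: 14.3 g/L × 0.809 L = 11.57 g
L-methionine: 0.749 g/L × 0.809 L = 0.61 g

sodium carbonate 2.55 g; lactose 12.62 g; disodium phosphate 0.97 g; Tricine 11.57 g; L-methionine 0.61 g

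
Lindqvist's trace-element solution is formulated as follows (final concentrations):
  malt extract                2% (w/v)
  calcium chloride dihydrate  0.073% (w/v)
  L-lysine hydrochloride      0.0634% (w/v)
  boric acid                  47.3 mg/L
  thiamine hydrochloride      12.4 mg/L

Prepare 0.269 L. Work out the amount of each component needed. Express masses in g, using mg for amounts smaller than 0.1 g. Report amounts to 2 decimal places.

Working volume: 0.269 L.
malt extract: 2 g per 100 mL × 269 mL ÷ 100 = 5.38 g
calcium chloride dihydrate: 0.073 g per 100 mL × 269 mL ÷ 100 = 0.20 g
L-lysine hydrochloride: 0.0634% w/v = 0.634 g/L → 0.634 × 0.269 L = 0.17 g
boric acid: 47.3 mg/L × 0.269 L = 12.72 mg
thiamine hydrochloride: 12.4 mg/L × 0.269 L = 3.34 mg

malt extract 5.38 g; calcium chloride dihydrate 0.20 g; L-lysine hydrochloride 0.17 g; boric acid 12.72 mg; thiamine hydrochloride 3.34 mg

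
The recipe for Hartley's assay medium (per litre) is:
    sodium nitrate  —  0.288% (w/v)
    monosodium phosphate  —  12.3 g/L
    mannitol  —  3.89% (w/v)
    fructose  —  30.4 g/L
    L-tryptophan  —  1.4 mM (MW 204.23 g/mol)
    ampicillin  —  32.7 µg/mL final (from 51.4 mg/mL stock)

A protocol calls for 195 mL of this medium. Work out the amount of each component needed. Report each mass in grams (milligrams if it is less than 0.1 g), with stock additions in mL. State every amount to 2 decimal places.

sodium nitrate 0.56 g; monosodium phosphate 2.40 g; mannitol 7.59 g; fructose 5.93 g; L-tryptophan 55.75 mg; ampicillin 0.12 mL

Working volume: 195 mL = 0.195 L.
sodium nitrate: 0.288 g per 100 mL × 195 mL ÷ 100 = 0.56 g
monosodium phosphate: 12.3 g/L × 0.195 L = 2.40 g
mannitol: 3.89 g per 100 mL × 195 mL ÷ 100 = 7.59 g
fructose: 30.4 g/L × 0.195 L = 5.93 g
L-tryptophan: 1.4 mmol/L × 204.23 mg/mmol × 0.195 L = 55.75 mg
ampicillin: V = C2·V2/C1 = 32.7 µg/mL × 195 mL ÷ 51400 µg/mL = 0.12 mL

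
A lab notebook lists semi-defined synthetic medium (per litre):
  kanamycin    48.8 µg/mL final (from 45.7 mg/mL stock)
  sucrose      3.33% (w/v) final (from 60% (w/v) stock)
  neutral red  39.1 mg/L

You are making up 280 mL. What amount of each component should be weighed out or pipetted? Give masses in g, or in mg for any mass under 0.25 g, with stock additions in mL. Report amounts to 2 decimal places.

Target volume = 280 mL = 0.28 L.
kanamycin: V = C2·V2/C1 = 48.8 µg/mL × 280 mL ÷ 45700 µg/mL = 0.30 mL
sucrose: C1V1 = C2V2 → 3.33% ÷ 60% × 280 mL = 15.54 mL
neutral red: 39.1 mg/L × 0.28 L = 10.95 mg

kanamycin 0.30 mL; sucrose 15.54 mL; neutral red 10.95 mg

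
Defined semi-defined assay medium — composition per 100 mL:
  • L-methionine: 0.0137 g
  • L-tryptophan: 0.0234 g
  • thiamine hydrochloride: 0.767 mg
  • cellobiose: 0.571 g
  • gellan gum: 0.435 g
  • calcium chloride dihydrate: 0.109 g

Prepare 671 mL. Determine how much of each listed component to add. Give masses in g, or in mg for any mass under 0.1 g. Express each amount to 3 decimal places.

Scale factor = 671 mL / 100 mL = 6.71.
L-methionine: 0.0137 g × (671 mL / 100 mL) = 0.091927 g = 91.927 mg
L-tryptophan: 0.0234 g × (671 mL / 100 mL) = 0.157 g
thiamine hydrochloride: 0.767 mg × (671 mL / 100 mL) = 5.147 mg
cellobiose: 0.571 g × (671 mL / 100 mL) = 3.831 g
gellan gum: 0.435 g × (671 mL / 100 mL) = 2.919 g
calcium chloride dihydrate: 0.109 g × (671 mL / 100 mL) = 0.731 g

L-methionine 91.927 mg; L-tryptophan 0.157 g; thiamine hydrochloride 5.147 mg; cellobiose 3.831 g; gellan gum 2.919 g; calcium chloride dihydrate 0.731 g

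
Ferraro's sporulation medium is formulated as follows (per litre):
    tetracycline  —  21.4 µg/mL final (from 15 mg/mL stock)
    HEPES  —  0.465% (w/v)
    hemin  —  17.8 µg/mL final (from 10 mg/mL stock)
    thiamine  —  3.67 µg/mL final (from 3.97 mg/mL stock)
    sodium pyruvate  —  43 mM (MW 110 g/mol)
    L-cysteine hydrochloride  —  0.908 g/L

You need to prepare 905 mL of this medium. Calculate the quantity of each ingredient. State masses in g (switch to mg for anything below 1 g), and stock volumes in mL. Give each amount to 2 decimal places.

tetracycline 1.29 mL; HEPES 4.21 g; hemin 1.61 mL; thiamine 0.84 mL; sodium pyruvate 4.28 g; L-cysteine hydrochloride 821.74 mg

Working volume: 905 mL = 0.905 L.
tetracycline: V = C2·V2/C1 = 21.4 µg/mL × 905 mL ÷ 15000 µg/mL = 1.29 mL
HEPES: 0.465% w/v = 4.65 g/L → 4.65 × 0.905 L = 4.21 g
hemin: dilute stock: 17.8 µg/mL × 905 mL ÷ 10000 µg/mL = 1.61 mL
thiamine: C1V1 = C2V2 → 3.67 µg/mL × 905 mL ÷ 3970 µg/mL = 0.84 mL
sodium pyruvate: 43 mmol/L × 110 g/mol × 0.905 L ÷ 1000 = 4.28 g
L-cysteine hydrochloride: 0.908 g/L × 0.905 L = 0.82174 g = 821.74 mg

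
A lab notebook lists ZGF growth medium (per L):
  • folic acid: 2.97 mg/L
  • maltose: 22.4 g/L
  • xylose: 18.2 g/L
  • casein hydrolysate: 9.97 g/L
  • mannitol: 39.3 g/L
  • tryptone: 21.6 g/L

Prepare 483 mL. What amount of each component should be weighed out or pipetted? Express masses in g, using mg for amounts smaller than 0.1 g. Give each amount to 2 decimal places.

folic acid 1.43 mg; maltose 10.82 g; xylose 8.79 g; casein hydrolysate 4.82 g; mannitol 18.98 g; tryptone 10.43 g

Target volume = 483 mL = 0.483 L.
folic acid: 2.97 mg/L × 0.483 L = 1.43 mg
maltose: 22.4 g/L × 0.483 L = 10.82 g
xylose: 18.2 g/L × 0.483 L = 8.79 g
casein hydrolysate: 9.97 g/L × 0.483 L = 4.82 g
mannitol: 39.3 g/L × 0.483 L = 18.98 g
tryptone: 21.6 g/L × 0.483 L = 10.43 g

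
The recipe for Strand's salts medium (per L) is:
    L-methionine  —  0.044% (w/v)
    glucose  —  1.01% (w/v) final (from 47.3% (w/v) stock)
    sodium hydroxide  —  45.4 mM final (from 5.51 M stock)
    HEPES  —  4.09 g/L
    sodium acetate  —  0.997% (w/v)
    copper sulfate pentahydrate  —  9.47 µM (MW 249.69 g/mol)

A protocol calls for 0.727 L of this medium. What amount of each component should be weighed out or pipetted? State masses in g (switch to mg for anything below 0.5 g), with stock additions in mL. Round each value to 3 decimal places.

L-methionine 319.880 mg; glucose 15.524 mL; sodium hydroxide 5.990 mL; HEPES 2.973 g; sodium acetate 7.248 g; copper sulfate pentahydrate 1.719 mg

Scale factor relative to 1 L: 0.727.
L-methionine: 0.044 g per 100 mL × 727 mL ÷ 100 = 0.31988 g = 319.880 mg
glucose: C1V1 = C2V2 → 1.01% ÷ 47.3% × 727 mL = 15.524 mL
sodium hydroxide: C1V1 = C2V2 → 45.4 mM × 727 mL ÷ 5510 mM = 5.990 mL
HEPES: 4.09 g/L × 0.727 L = 2.973 g
sodium acetate: 0.997 g per 100 mL × 727 mL ÷ 100 = 7.248 g
copper sulfate pentahydrate: 9.47 µmol/L × 249.69 g/mol × 0.727 L ÷ 1000 = 1.719 mg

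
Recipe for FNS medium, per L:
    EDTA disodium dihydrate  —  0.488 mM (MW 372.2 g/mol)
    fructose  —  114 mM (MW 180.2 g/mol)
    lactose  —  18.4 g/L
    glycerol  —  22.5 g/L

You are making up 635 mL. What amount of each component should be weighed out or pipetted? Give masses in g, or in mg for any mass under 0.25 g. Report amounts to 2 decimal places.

EDTA disodium dihydrate 115.34 mg; fructose 13.04 g; lactose 11.68 g; glycerol 14.29 g

Working volume: 635 mL = 0.635 L.
EDTA disodium dihydrate: 0.488 mmol/L × 372.2 mg/mmol × 0.635 L = 115.34 mg
fructose: 114 mmol/L × 180.2 g/mol × 0.635 L ÷ 1000 = 13.04 g
lactose: 18.4 g/L × 0.635 L = 11.68 g
glycerol: 22.5 g/L × 0.635 L = 14.29 g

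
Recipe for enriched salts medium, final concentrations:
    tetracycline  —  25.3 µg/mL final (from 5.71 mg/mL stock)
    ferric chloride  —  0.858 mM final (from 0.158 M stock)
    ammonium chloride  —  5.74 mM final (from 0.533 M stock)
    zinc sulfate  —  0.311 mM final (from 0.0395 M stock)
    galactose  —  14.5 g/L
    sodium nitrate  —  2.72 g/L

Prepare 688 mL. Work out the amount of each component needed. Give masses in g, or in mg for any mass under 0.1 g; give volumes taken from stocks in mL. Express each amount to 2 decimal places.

Working volume: 688 mL = 0.688 L.
tetracycline: V = C2·V2/C1 = 25.3 µg/mL × 688 mL ÷ 5710 µg/mL = 3.05 mL
ferric chloride: V = C2·V2/C1 = 0.858 mM × 688 mL ÷ 158 mM = 3.74 mL
ammonium chloride: dilute stock: 5.74 mM × 688 mL ÷ 533 mM = 7.41 mL
zinc sulfate: V = C2·V2/C1 = 0.311 mM × 688 mL ÷ 39.5 mM = 5.42 mL
galactose: 14.5 g/L × 0.688 L = 9.98 g
sodium nitrate: 2.72 g/L × 0.688 L = 1.87 g

tetracycline 3.05 mL; ferric chloride 3.74 mL; ammonium chloride 7.41 mL; zinc sulfate 5.42 mL; galactose 9.98 g; sodium nitrate 1.87 g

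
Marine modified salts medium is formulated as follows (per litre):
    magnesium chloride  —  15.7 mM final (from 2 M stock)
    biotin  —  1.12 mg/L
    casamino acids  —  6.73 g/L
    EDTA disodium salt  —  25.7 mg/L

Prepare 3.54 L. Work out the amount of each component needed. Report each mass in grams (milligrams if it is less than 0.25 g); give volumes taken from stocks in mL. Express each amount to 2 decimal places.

magnesium chloride 27.79 mL; biotin 3.96 mg; casamino acids 23.82 g; EDTA disodium salt 90.98 mg

Working volume: 3.54 L.
magnesium chloride: dilute stock: 15.7 mM × 3540 mL ÷ 2000 mM = 27.79 mL
biotin: 1.12 mg/L × 3.54 L = 3.96 mg
casamino acids: 6.73 g/L × 3.54 L = 23.82 g
EDTA disodium salt: 25.7 mg/L × 3.54 L = 90.98 mg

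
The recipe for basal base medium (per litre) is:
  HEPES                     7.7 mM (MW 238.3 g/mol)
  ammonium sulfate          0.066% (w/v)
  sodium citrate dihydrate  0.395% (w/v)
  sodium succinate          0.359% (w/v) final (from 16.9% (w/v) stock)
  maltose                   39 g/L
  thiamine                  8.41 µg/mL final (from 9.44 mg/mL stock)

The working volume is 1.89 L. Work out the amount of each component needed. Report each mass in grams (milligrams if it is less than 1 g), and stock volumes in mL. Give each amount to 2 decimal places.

HEPES 3.47 g; ammonium sulfate 1.25 g; sodium citrate dihydrate 7.47 g; sodium succinate 40.15 mL; maltose 73.71 g; thiamine 1.68 mL

Scale factor relative to 1 L: 1.89.
HEPES: 7.7 mmol/L × 238.3 g/mol × 1.89 L ÷ 1000 = 3.47 g
ammonium sulfate: 0.066 g per 100 mL × 1890 mL ÷ 100 = 1.25 g
sodium citrate dihydrate: 0.395 g per 100 mL × 1890 mL ÷ 100 = 7.47 g
sodium succinate: V = C2·V2/C1 = 0.359% ÷ 16.9% × 1890 mL = 40.15 mL
maltose: 39 g/L × 1.89 L = 73.71 g
thiamine: V = C2·V2/C1 = 8.41 µg/mL × 1890 mL ÷ 9440 µg/mL = 1.68 mL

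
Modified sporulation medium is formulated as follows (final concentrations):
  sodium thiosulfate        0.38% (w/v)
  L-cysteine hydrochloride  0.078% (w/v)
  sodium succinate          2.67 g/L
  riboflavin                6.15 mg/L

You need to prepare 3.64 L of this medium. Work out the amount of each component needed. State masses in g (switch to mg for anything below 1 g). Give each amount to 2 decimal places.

sodium thiosulfate 13.83 g; L-cysteine hydrochloride 2.84 g; sodium succinate 9.72 g; riboflavin 22.39 mg

Scale factor relative to 1 L: 3.64.
sodium thiosulfate: 0.38% w/v = 3.8 g/L → 3.8 × 3.64 L = 13.83 g
L-cysteine hydrochloride: 0.078 g per 100 mL × 3640 mL ÷ 100 = 2.84 g
sodium succinate: 2.67 g/L × 3.64 L = 9.72 g
riboflavin: 6.15 mg/L × 3.64 L = 22.39 mg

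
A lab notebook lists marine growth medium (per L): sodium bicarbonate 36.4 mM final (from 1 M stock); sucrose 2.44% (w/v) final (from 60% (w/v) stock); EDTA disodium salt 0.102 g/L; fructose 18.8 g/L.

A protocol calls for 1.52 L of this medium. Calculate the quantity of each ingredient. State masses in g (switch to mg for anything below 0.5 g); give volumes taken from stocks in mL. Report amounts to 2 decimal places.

Scale factor relative to 1 L: 1.52.
sodium bicarbonate: C1V1 = C2V2 → 36.4 mM × 1520 mL ÷ 1000 mM = 55.33 mL
sucrose: V = C2·V2/C1 = 2.44% ÷ 60% × 1520 mL = 61.81 mL
EDTA disodium salt: 0.102 g/L × 1.52 L = 0.15504 g = 155.04 mg
fructose: 18.8 g/L × 1.52 L = 28.58 g

sodium bicarbonate 55.33 mL; sucrose 61.81 mL; EDTA disodium salt 155.04 mg; fructose 28.58 g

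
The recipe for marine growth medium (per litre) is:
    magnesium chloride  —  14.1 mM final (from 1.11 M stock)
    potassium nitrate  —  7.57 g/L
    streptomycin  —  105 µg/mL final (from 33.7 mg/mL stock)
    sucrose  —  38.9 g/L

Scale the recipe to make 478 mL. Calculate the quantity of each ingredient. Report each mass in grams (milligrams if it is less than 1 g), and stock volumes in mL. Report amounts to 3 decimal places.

Working volume: 478 mL = 0.478 L.
magnesium chloride: C1V1 = C2V2 → 14.1 mM × 478 mL ÷ 1110 mM = 6.072 mL
potassium nitrate: 7.57 g/L × 0.478 L = 3.618 g
streptomycin: V = C2·V2/C1 = 105 µg/mL × 478 mL ÷ 33700 µg/mL = 1.489 mL
sucrose: 38.9 g/L × 0.478 L = 18.594 g

magnesium chloride 6.072 mL; potassium nitrate 3.618 g; streptomycin 1.489 mL; sucrose 18.594 g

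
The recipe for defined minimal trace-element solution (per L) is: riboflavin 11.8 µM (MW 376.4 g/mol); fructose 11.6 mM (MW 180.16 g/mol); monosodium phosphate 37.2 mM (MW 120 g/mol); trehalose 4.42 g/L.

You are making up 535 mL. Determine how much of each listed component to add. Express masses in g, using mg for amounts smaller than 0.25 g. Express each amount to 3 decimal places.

riboflavin 2.376 mg; fructose 1.118 g; monosodium phosphate 2.388 g; trehalose 2.365 g

Scale factor relative to 1 L: 0.535.
riboflavin: 11.8 µmol/L × 376.4 g/mol × 0.535 L ÷ 1000 = 2.376 mg
fructose: 11.6 mmol/L × 180.16 g/mol × 0.535 L ÷ 1000 = 1.118 g
monosodium phosphate: 37.2 mmol/L × 120 g/mol × 0.535 L ÷ 1000 = 2.388 g
trehalose: 4.42 g/L × 0.535 L = 2.365 g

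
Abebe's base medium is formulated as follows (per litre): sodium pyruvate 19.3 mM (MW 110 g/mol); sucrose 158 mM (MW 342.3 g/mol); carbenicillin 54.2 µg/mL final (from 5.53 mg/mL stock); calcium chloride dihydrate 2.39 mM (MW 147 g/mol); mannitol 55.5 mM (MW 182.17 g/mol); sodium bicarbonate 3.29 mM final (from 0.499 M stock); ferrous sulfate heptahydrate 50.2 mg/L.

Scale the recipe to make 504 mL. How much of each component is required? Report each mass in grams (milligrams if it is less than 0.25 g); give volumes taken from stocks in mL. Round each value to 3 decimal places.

Working volume: 504 mL = 0.504 L.
sodium pyruvate: 19.3 mmol/L × 110 g/mol × 0.504 L ÷ 1000 = 1.070 g
sucrose: 158 mmol/L × 342.3 g/mol × 0.504 L ÷ 1000 = 27.258 g
carbenicillin: dilute stock: 54.2 µg/mL × 504 mL ÷ 5530 µg/mL = 4.940 mL
calcium chloride dihydrate: 2.39 mmol/L × 147 mg/mmol × 0.504 L = 177.070 mg
mannitol: 55.5 mmol/L × 182.17 g/mol × 0.504 L ÷ 1000 = 5.096 g
sodium bicarbonate: dilute stock: 3.29 mM × 504 mL ÷ 499 mM = 3.323 mL
ferrous sulfate heptahydrate: 50.2 mg/L × 0.504 L = 25.301 mg

sodium pyruvate 1.070 g; sucrose 27.258 g; carbenicillin 4.940 mL; calcium chloride dihydrate 177.070 mg; mannitol 5.096 g; sodium bicarbonate 3.323 mL; ferrous sulfate heptahydrate 25.301 mg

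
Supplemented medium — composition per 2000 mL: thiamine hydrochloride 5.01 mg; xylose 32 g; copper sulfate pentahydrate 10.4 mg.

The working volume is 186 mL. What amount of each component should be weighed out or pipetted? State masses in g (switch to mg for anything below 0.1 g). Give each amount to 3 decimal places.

thiamine hydrochloride 0.466 mg; xylose 2.976 g; copper sulfate pentahydrate 0.967 mg

Ratio of target to recipe volume: 186 / 2000 = 0.093.
thiamine hydrochloride: 5.01 mg × (186 mL / 2000 mL) = 0.466 mg
xylose: 32 g × (186 mL / 2000 mL) = 2.976 g
copper sulfate pentahydrate: 10.4 mg × (186 mL / 2000 mL) = 0.967 mg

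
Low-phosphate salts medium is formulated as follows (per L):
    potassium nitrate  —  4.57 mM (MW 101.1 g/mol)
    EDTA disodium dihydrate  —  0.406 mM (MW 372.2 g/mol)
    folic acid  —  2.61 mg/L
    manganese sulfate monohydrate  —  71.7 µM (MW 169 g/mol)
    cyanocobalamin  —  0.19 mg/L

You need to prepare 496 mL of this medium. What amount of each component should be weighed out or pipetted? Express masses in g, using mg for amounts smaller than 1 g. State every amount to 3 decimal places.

potassium nitrate 229.165 mg; EDTA disodium dihydrate 74.952 mg; folic acid 1.295 mg; manganese sulfate monohydrate 6.010 mg; cyanocobalamin 0.094 mg

Target volume = 496 mL = 0.496 L.
potassium nitrate: 4.57 mmol/L × 101.1 mg/mmol × 0.496 L = 229.165 mg
EDTA disodium dihydrate: 0.406 mmol/L × 372.2 mg/mmol × 0.496 L = 74.952 mg
folic acid: 2.61 mg/L × 0.496 L = 1.295 mg
manganese sulfate monohydrate: 71.7 µmol/L × 169 g/mol × 0.496 L ÷ 1000 = 6.010 mg
cyanocobalamin: 0.19 mg/L × 0.496 L = 0.094 mg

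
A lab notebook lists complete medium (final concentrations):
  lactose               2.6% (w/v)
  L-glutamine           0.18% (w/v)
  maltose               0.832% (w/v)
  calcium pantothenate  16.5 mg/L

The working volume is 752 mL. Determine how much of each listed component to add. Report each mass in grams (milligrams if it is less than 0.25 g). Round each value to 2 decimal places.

Target volume = 752 mL = 0.752 L.
lactose: 2.6% w/v = 26 g/L → 26 × 0.752 L = 19.55 g
L-glutamine: 0.18% w/v = 1.8 g/L → 1.8 × 0.752 L = 1.35 g
maltose: 0.832% w/v = 8.32 g/L → 8.32 × 0.752 L = 6.26 g
calcium pantothenate: 16.5 mg/L × 0.752 L = 12.41 mg

lactose 19.55 g; L-glutamine 1.35 g; maltose 6.26 g; calcium pantothenate 12.41 mg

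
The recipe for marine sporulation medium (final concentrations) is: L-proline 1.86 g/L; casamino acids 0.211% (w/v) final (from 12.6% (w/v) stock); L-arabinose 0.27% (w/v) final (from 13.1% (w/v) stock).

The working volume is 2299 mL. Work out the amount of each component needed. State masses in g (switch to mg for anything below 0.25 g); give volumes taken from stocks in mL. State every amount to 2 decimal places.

Target volume = 2299 mL = 2.299 L.
L-proline: 1.86 g/L × 2.299 L = 4.28 g
casamino acids: dilute stock: 0.211% ÷ 12.6% × 2299 mL = 38.50 mL
L-arabinose: V = C2·V2/C1 = 0.27% ÷ 13.1% × 2299 mL = 47.38 mL

L-proline 4.28 g; casamino acids 38.50 mL; L-arabinose 47.38 mL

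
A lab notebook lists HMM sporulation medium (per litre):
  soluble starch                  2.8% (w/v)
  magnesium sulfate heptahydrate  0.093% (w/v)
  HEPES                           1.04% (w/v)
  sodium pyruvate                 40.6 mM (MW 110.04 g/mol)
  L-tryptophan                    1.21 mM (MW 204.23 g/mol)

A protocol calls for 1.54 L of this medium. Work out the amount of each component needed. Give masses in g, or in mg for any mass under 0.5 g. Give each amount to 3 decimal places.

soluble starch 43.120 g; magnesium sulfate heptahydrate 1.432 g; HEPES 16.016 g; sodium pyruvate 6.880 g; L-tryptophan 380.562 mg

Scale factor relative to 1 L: 1.54.
soluble starch: 2.8% w/v = 28 g/L → 28 × 1.54 L = 43.120 g
magnesium sulfate heptahydrate: 0.093 g per 100 mL × 1540 mL ÷ 100 = 1.432 g
HEPES: 1.04% w/v = 10.4 g/L → 10.4 × 1.54 L = 16.016 g
sodium pyruvate: 40.6 mmol/L × 110.04 g/mol × 1.54 L ÷ 1000 = 6.880 g
L-tryptophan: 1.21 mmol/L × 204.23 mg/mmol × 1.54 L = 380.562 mg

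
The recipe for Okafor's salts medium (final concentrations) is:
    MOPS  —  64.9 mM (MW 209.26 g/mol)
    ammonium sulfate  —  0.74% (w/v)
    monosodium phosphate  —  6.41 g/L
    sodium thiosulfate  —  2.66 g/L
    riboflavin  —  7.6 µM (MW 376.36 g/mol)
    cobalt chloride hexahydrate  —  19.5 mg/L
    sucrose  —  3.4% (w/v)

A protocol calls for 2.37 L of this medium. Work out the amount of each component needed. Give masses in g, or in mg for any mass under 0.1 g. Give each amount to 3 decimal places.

MOPS 32.187 g; ammonium sulfate 17.538 g; monosodium phosphate 15.192 g; sodium thiosulfate 6.304 g; riboflavin 6.779 mg; cobalt chloride hexahydrate 46.215 mg; sucrose 80.580 g

Working volume: 2.37 L.
MOPS: 64.9 mmol/L × 209.26 g/mol × 2.37 L ÷ 1000 = 32.187 g
ammonium sulfate: 0.74 g per 100 mL × 2370 mL ÷ 100 = 17.538 g
monosodium phosphate: 6.41 g/L × 2.37 L = 15.192 g
sodium thiosulfate: 2.66 g/L × 2.37 L = 6.304 g
riboflavin: 7.6 µmol/L × 376.36 g/mol × 2.37 L ÷ 1000 = 6.779 mg
cobalt chloride hexahydrate: 19.5 mg/L × 2.37 L = 46.215 mg
sucrose: 3.4% w/v = 34 g/L → 34 × 2.37 L = 80.580 g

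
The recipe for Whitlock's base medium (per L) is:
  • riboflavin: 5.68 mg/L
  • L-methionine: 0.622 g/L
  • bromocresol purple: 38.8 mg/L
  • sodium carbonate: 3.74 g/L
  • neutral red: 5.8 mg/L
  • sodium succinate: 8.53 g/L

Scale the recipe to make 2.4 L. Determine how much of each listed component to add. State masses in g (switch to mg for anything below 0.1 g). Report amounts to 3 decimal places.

Scale factor relative to 1 L: 2.4.
riboflavin: 5.68 mg/L × 2.4 L = 13.632 mg
L-methionine: 0.622 g/L × 2.4 L = 1.493 g
bromocresol purple: 38.8 mg/L × 2.4 L = 93.120 mg
sodium carbonate: 3.74 g/L × 2.4 L = 8.976 g
neutral red: 5.8 mg/L × 2.4 L = 13.920 mg
sodium succinate: 8.53 g/L × 2.4 L = 20.472 g

riboflavin 13.632 mg; L-methionine 1.493 g; bromocresol purple 93.120 mg; sodium carbonate 8.976 g; neutral red 13.920 mg; sodium succinate 20.472 g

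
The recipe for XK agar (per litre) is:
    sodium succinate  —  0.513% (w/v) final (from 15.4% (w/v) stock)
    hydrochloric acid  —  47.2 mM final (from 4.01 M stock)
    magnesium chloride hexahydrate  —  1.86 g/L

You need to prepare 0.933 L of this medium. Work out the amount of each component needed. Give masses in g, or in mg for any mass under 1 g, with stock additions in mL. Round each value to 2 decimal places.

sodium succinate 31.08 mL; hydrochloric acid 10.98 mL; magnesium chloride hexahydrate 1.74 g

Scale factor relative to 1 L: 0.933.
sodium succinate: V = C2·V2/C1 = 0.513% ÷ 15.4% × 933 mL = 31.08 mL
hydrochloric acid: dilute stock: 47.2 mM × 933 mL ÷ 4010 mM = 10.98 mL
magnesium chloride hexahydrate: 1.86 g/L × 0.933 L = 1.74 g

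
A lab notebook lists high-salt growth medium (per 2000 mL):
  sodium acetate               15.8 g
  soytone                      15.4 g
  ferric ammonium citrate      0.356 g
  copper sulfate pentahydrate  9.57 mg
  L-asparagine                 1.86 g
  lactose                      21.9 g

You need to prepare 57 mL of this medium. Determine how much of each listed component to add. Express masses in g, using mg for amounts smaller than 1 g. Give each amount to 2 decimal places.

Scale factor = 57 mL / 2000 mL = 0.0285.
sodium acetate: 15.8 g × (57 mL / 2000 mL) = 0.4503 g = 450.30 mg
soytone: 15.4 g × (57 mL / 2000 mL) = 0.4389 g = 438.90 mg
ferric ammonium citrate: 0.356 g × (57 mL / 2000 mL) = 0.010146 g = 10.15 mg
copper sulfate pentahydrate: 9.57 mg × (57 mL / 2000 mL) = 0.27 mg
L-asparagine: 1.86 g × (57 mL / 2000 mL) = 0.05301 g = 53.01 mg
lactose: 21.9 g × (57 mL / 2000 mL) = 0.62415 g = 624.15 mg

sodium acetate 450.30 mg; soytone 438.90 mg; ferric ammonium citrate 10.15 mg; copper sulfate pentahydrate 0.27 mg; L-asparagine 53.01 mg; lactose 624.15 mg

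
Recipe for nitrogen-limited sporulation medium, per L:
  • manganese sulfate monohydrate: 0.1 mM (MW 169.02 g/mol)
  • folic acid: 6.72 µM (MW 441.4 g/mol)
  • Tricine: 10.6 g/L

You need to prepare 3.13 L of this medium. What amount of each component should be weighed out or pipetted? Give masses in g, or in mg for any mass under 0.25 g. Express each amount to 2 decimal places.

manganese sulfate monohydrate 52.90 mg; folic acid 9.28 mg; Tricine 33.18 g

Scale factor relative to 1 L: 3.13.
manganese sulfate monohydrate: 0.1 mmol/L × 169.02 mg/mmol × 3.13 L = 52.90 mg
folic acid: 6.72 µmol/L × 441.4 g/mol × 3.13 L ÷ 1000 = 9.28 mg
Tricine: 10.6 g/L × 3.13 L = 33.18 g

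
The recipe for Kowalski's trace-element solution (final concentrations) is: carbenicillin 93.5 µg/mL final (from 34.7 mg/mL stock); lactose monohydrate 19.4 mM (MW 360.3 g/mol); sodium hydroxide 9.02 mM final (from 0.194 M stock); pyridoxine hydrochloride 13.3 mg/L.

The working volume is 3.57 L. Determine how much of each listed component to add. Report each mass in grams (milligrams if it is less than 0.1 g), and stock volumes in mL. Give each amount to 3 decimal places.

carbenicillin 9.619 mL; lactose monohydrate 24.954 g; sodium hydroxide 165.987 mL; pyridoxine hydrochloride 47.481 mg

Scale factor relative to 1 L: 3.57.
carbenicillin: dilute stock: 93.5 µg/mL × 3570 mL ÷ 34700 µg/mL = 9.619 mL
lactose monohydrate: 19.4 mmol/L × 360.3 g/mol × 3.57 L ÷ 1000 = 24.954 g
sodium hydroxide: V = C2·V2/C1 = 9.02 mM × 3570 mL ÷ 194 mM = 165.987 mL
pyridoxine hydrochloride: 13.3 mg/L × 3.57 L = 47.481 mg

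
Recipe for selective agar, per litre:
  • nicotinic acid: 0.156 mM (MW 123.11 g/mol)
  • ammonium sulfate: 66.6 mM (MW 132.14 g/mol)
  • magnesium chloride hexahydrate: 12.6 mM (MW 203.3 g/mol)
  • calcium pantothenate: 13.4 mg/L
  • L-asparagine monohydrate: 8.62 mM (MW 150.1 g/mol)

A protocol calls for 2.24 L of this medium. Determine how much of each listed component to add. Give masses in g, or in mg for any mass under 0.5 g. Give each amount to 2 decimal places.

nicotinic acid 43.02 mg; ammonium sulfate 19.71 g; magnesium chloride hexahydrate 5.74 g; calcium pantothenate 30.02 mg; L-asparagine monohydrate 2.90 g

Working volume: 2.24 L.
nicotinic acid: 0.156 mmol/L × 123.11 mg/mmol × 2.24 L = 43.02 mg
ammonium sulfate: 66.6 mmol/L × 132.14 g/mol × 2.24 L ÷ 1000 = 19.71 g
magnesium chloride hexahydrate: 12.6 mmol/L × 203.3 g/mol × 2.24 L ÷ 1000 = 5.74 g
calcium pantothenate: 13.4 mg/L × 2.24 L = 30.02 mg
L-asparagine monohydrate: 8.62 mmol/L × 150.1 g/mol × 2.24 L ÷ 1000 = 2.90 g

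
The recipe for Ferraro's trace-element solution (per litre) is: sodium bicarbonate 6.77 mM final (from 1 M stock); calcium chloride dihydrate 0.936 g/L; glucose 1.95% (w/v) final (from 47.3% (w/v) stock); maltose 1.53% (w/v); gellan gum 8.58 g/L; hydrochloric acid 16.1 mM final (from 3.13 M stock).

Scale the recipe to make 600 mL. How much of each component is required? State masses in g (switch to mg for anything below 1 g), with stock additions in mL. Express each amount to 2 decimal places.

Working volume: 600 mL = 0.6 L.
sodium bicarbonate: C1V1 = C2V2 → 6.77 mM × 600 mL ÷ 1000 mM = 4.06 mL
calcium chloride dihydrate: 0.936 g/L × 0.6 L = 0.5616 g = 561.60 mg
glucose: V = C2·V2/C1 = 1.95% ÷ 47.3% × 600 mL = 24.74 mL
maltose: 1.53% w/v = 15.3 g/L → 15.3 × 0.6 L = 9.18 g
gellan gum: 8.58 g/L × 0.6 L = 5.15 g
hydrochloric acid: C1V1 = C2V2 → 16.1 mM × 600 mL ÷ 3130 mM = 3.09 mL

sodium bicarbonate 4.06 mL; calcium chloride dihydrate 561.60 mg; glucose 24.74 mL; maltose 9.18 g; gellan gum 5.15 g; hydrochloric acid 3.09 mL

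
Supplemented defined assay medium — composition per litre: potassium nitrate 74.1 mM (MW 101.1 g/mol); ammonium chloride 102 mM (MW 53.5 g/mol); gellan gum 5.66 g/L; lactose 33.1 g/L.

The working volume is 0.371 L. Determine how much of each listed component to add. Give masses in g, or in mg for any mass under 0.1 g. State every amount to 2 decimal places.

Working volume: 0.371 L.
potassium nitrate: 74.1 mmol/L × 101.1 g/mol × 0.371 L ÷ 1000 = 2.78 g
ammonium chloride: 102 mmol/L × 53.5 g/mol × 0.371 L ÷ 1000 = 2.02 g
gellan gum: 5.66 g/L × 0.371 L = 2.10 g
lactose: 33.1 g/L × 0.371 L = 12.28 g

potassium nitrate 2.78 g; ammonium chloride 2.02 g; gellan gum 2.10 g; lactose 12.28 g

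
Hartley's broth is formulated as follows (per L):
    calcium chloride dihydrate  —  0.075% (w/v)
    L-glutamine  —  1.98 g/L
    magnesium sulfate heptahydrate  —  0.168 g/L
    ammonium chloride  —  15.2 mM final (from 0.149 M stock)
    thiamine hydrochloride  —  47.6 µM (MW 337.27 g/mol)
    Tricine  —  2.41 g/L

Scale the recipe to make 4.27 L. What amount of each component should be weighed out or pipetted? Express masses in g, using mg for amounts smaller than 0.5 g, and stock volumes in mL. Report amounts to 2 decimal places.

Scale factor relative to 1 L: 4.27.
calcium chloride dihydrate: 0.075 g per 100 mL × 4270 mL ÷ 100 = 3.20 g
L-glutamine: 1.98 g/L × 4.27 L = 8.45 g
magnesium sulfate heptahydrate: 0.168 g/L × 4.27 L = 0.72 g
ammonium chloride: dilute stock: 15.2 mM × 4270 mL ÷ 149 mM = 435.60 mL
thiamine hydrochloride: 47.6 µmol/L × 337.27 g/mol × 4.27 L ÷ 1000 = 68.55 mg
Tricine: 2.41 g/L × 4.27 L = 10.29 g

calcium chloride dihydrate 3.20 g; L-glutamine 8.45 g; magnesium sulfate heptahydrate 0.72 g; ammonium chloride 435.60 mL; thiamine hydrochloride 68.55 mg; Tricine 10.29 g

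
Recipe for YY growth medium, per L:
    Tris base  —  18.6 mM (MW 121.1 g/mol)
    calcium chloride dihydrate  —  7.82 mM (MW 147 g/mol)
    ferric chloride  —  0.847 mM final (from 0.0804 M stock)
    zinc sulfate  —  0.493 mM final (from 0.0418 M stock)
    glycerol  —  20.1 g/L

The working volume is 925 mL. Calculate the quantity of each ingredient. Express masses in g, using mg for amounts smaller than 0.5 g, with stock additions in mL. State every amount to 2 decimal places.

Working volume: 925 mL = 0.925 L.
Tris base: 18.6 mmol/L × 121.1 g/mol × 0.925 L ÷ 1000 = 2.08 g
calcium chloride dihydrate: 7.82 mmol/L × 147 g/mol × 0.925 L ÷ 1000 = 1.06 g
ferric chloride: V = C2·V2/C1 = 0.847 mM × 925 mL ÷ 80.4 mM = 9.74 mL
zinc sulfate: C1V1 = C2V2 → 0.493 mM × 925 mL ÷ 41.8 mM = 10.91 mL
glycerol: 20.1 g/L × 0.925 L = 18.59 g

Tris base 2.08 g; calcium chloride dihydrate 1.06 g; ferric chloride 9.74 mL; zinc sulfate 10.91 mL; glycerol 18.59 g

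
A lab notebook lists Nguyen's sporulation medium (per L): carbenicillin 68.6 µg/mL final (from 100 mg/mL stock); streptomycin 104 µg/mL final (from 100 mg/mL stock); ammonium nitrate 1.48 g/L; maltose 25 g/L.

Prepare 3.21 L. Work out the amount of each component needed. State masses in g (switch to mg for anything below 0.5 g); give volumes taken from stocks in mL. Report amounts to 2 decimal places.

carbenicillin 2.20 mL; streptomycin 3.34 mL; ammonium nitrate 4.75 g; maltose 80.25 g

Scale factor relative to 1 L: 3.21.
carbenicillin: dilute stock: 68.6 µg/mL × 3210 mL ÷ 100000 µg/mL = 2.20 mL
streptomycin: C1V1 = C2V2 → 104 µg/mL × 3210 mL ÷ 100000 µg/mL = 3.34 mL
ammonium nitrate: 1.48 g/L × 3.21 L = 4.75 g
maltose: 25 g/L × 3.21 L = 80.25 g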